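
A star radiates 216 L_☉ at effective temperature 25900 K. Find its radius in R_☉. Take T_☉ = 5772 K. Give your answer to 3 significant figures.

R/R_☉ = √(L/L_☉) / (T/T_☉)² = √(216) / (4.487)²
       = 14.70 / 20.13 = 0.7299.

0.730 R_☉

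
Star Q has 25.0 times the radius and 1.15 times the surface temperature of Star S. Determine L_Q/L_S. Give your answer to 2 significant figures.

1.1×10^3

From the Stefan–Boltzmann law, L ∝ R²T⁴, so
L_Q/L_S = (R_Q/R_S)² (T_Q/T_S)⁴ = (25.0)² × (1.15)⁴ = 625.0 × 1.749 = 1093.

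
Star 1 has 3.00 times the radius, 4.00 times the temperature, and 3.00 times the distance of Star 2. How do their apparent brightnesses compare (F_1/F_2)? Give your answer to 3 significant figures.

256

L_1/L_2 = (R_1/R_2)²(T_1/T_2)⁴ = (3.00)² × (4.00)⁴ = 2304.
F_1/F_2 = (L_1/L_2)/(d_1/d_2)² = 2304 / (3.00)² = 256.0.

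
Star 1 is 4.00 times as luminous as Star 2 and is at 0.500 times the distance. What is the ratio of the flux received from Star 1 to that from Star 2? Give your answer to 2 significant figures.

16

F = L/(4πd²), so F_1/F_2 = (L_1/L_2) / (d_1/d_2)²
= 4.00 / (0.500)² = 4.00 / 0.2500 = 16.00.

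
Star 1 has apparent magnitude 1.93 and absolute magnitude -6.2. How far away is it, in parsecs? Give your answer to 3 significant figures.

423 pc

m − M = 5 log₁₀(d/10 pc)
1.93 − (-6.2) = 8.13 = 5 log₁₀(d/10)
d = 10 × 10^(8.13/5) = 10 × 10^1.626 = 422.7 pc.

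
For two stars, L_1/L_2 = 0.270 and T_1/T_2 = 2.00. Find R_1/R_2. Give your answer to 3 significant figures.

L ∝ R²T⁴ gives R ∝ √L / T², so
R_1/R_2 = √(0.270) / (2.00)² = 0.5196 / 4.000 = 0.1299.

0.130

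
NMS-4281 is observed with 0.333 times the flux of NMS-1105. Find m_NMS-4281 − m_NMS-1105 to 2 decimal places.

m_NMS-4281 − m_NMS-1105 = −2.5 log₁₀(F_NMS-4281/F_NMS-1105) = −2.5 log₁₀(0.333) = −2.5 × (-0.478) = 1.194.

1.19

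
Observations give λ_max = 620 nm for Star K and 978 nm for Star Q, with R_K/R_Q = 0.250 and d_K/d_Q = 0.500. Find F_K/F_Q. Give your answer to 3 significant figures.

1.55

Wien's law: T_K/T_Q = λ_Q/λ_K = 978/620 = 1.577.
L_K/L_Q = (R_K/R_Q)²(T_K/T_Q)⁴ = (0.250)²(1.577)⁴ = 0.3870.
F_K/F_Q = (L_K/L_Q)/(d_K/d_Q)² = 0.3870/(0.500)² = 1.548.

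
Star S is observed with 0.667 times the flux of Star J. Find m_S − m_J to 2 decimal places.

0.44

m_S − m_J = −2.5 log₁₀(F_S/F_J) = −2.5 log₁₀(0.667) = −2.5 × (-0.176) = 0.440.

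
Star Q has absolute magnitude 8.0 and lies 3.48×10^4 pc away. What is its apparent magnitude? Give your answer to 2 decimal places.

25.71

m = M + 5 log₁₀(d/10 pc) = 8.0 + 5 log₁₀(3.48×10^4/10)
  = 8.0 + 5 × 3.542 = 8.0 + 17.71 = 25.71.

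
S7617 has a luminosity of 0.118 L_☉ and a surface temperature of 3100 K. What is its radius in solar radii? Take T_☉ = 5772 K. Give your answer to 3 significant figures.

1.19 solar radii

R/R_☉ = √(L/L_☉) / (T/T_☉)² = √(0.118) / (0.5371)²
       = 0.3435 / 0.2885 = 1.191.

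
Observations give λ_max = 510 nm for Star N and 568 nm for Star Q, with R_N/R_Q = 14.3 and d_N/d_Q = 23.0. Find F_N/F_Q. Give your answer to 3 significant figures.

Wien's law: T_N/T_Q = λ_Q/λ_N = 568/510 = 1.114.
L_N/L_Q = (R_N/R_Q)²(T_N/T_Q)⁴ = (14.3)²(1.114)⁴ = 314.6.
F_N/F_Q = (L_N/L_Q)/(d_N/d_Q)² = 314.6/(23.0)² = 0.5947.

0.595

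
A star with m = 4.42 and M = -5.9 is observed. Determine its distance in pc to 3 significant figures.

1.16×10^3 pc

m − M = 5 log₁₀(d/10 pc)
4.42 − (-5.9) = 10.32 = 5 log₁₀(d/10)
d = 10 × 10^(10.32/5) = 10 × 10^2.064 = 1159 pc.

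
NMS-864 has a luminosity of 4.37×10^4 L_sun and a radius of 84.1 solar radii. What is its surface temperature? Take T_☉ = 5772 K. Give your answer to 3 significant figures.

T/T_☉ = (L/L_☉)^(1/4) / (R/R_☉)^(1/2)
T = 5772 × (4.37×10^4)^(1/4) / √(84.1) = 5772 × 14.46 / 9.171 = 9100 K.

9.10×10^3 K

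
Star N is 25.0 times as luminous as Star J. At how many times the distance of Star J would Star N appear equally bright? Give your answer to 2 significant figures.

Equal flux requires L_N/d_N² = L_J/d_J², so d_N/d_J = √(L_N/L_J)
= √(25.0) = 5.000.

5.0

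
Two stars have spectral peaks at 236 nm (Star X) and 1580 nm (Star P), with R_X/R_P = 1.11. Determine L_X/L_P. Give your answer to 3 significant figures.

2.48×10^3

Wien's law gives T ∝ 1/λ_max, so T_X/T_P = λ_P/λ_X = 1580/236 = 6.695.
Then L ∝ R²T⁴ gives L_X/L_P = (1.11)² × (6.695)⁴ = 1.232 × 2009 = 2475.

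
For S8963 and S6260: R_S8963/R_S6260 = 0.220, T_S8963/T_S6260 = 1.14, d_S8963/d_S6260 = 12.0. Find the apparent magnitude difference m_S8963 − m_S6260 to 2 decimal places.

L_S8963/L_S6260 = (0.220)²(1.14)⁴ = 0.08175.
F_S8963/F_S6260 = (L_S8963/L_S6260)/(d_S8963/d_S6260)² = 0.08175/144.0 = 5.677×10^-4.
m_S8963 − m_S6260 = −2.5 log₁₀(5.677×10^-4) = 8.11.

8.11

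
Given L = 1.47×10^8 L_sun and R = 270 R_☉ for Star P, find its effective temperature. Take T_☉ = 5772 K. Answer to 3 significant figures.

T/T_☉ = (L/L_☉)^(1/4) / (R/R_☉)^(1/2)
T = 5772 × (1.47×10^8)^(1/4) / √(270) = 5772 × 110.1 / 16.43 = 3.868×10^4 K.

3.87×10^4 K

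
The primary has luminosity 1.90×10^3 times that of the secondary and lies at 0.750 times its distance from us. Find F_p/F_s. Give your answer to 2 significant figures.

3.4×10^3

F = L/(4πd²), so F_p/F_s = (L_p/L_s) / (d_p/d_s)²
= 1.90×10^3 / (0.750)² = 1.90×10^3 / 0.5625 = 3378.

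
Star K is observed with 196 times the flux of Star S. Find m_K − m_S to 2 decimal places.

-5.73

m_K − m_S = −2.5 log₁₀(F_K/F_S) = −2.5 log₁₀(196) = −2.5 × (2.292) = -5.731.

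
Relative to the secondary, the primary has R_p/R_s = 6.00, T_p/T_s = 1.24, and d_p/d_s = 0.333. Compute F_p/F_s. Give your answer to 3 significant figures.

768

L_p/L_s = (R_p/R_s)²(T_p/T_s)⁴ = (6.00)² × (1.24)⁴ = 85.11.
F_p/F_s = (L_p/L_s)/(d_p/d_s)² = 85.11 / (0.333)² = 767.5.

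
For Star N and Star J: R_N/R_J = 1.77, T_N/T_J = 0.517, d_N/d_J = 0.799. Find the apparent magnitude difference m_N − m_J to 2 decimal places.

1.14

L_N/L_J = (1.77)²(0.517)⁴ = 0.2238.
F_N/F_J = (L_N/L_J)/(d_N/d_J)² = 0.2238/0.6384 = 0.3506.
m_N − m_J = −2.5 log₁₀(0.3506) = 1.14.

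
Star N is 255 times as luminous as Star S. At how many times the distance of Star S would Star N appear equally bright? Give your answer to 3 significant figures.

16.0

Equal flux requires L_N/d_N² = L_S/d_S², so d_N/d_S = √(L_N/L_S)
= √(255) = 15.97.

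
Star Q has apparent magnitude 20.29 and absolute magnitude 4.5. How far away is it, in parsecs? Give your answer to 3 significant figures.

m − M = 5 log₁₀(d/10 pc)
20.29 − (4.5) = 15.79 = 5 log₁₀(d/10)
d = 10 × 10^(15.79/5) = 10 × 10^3.158 = 1.439×10^4 pc.

1.44×10^4 pc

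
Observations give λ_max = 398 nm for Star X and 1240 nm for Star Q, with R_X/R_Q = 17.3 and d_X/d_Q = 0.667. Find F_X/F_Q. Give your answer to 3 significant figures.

6.34×10^4

Wien's law: T_X/T_Q = λ_Q/λ_X = 1240/398 = 3.116.
L_X/L_Q = (R_X/R_Q)²(T_X/T_Q)⁴ = (17.3)²(3.116)⁴ = 2.820×10^4.
F_X/F_Q = (L_X/L_Q)/(d_X/d_Q)² = 2.820×10^4/(0.667)² = 6.339×10^4.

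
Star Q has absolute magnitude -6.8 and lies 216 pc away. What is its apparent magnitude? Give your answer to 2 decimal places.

-0.13

m = M + 5 log₁₀(d/10 pc) = -6.8 + 5 log₁₀(216/10)
  = -6.8 + 5 × 1.334 = -6.8 + 6.67 = -0.13.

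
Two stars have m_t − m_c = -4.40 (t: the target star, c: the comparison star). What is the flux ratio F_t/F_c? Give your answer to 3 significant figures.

F_t/F_c = 10^(−(m_t − m_c)/2.5) = 10^(4.40/2.5) = 10^1.760 = 57.54.

57.5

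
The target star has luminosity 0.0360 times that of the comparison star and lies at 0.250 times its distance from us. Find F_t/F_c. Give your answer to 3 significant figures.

0.576

F = L/(4πd²), so F_t/F_c = (L_t/L_c) / (d_t/d_c)²
= 0.0360 / (0.250)² = 0.0360 / 0.06250 = 0.5760.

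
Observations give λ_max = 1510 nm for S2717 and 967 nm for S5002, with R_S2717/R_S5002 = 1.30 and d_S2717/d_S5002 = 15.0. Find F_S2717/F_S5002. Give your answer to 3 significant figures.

Wien's law: T_S2717/T_S5002 = λ_S5002/λ_S2717 = 967/1510 = 0.6404.
L_S2717/L_S5002 = (R_S2717/R_S5002)²(T_S2717/T_S5002)⁴ = (1.30)²(0.6404)⁴ = 0.2842.
F_S2717/F_S5002 = (L_S2717/L_S5002)/(d_S2717/d_S5002)² = 0.2842/(15.0)² = 0.001263.

0.00126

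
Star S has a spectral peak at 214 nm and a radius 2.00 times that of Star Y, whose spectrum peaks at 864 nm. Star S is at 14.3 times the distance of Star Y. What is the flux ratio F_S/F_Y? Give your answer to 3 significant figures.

Wien's law: T_S/T_Y = λ_Y/λ_S = 864/214 = 4.037.
L_S/L_Y = (R_S/R_Y)²(T_S/T_Y)⁴ = (2.00)²(4.037)⁴ = 1063.
F_S/F_Y = (L_S/L_Y)/(d_S/d_Y)² = 1063/(14.3)² = 5.197.

5.20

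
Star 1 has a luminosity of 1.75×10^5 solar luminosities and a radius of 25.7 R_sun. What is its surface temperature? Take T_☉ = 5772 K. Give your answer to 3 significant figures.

T/T_☉ = (L/L_☉)^(1/4) / (R/R_☉)^(1/2)
T = 5772 × (1.75×10^5)^(1/4) / √(25.7) = 5772 × 20.45 / 5.070 = 2.329×10^4 K.

2.33×10^4 K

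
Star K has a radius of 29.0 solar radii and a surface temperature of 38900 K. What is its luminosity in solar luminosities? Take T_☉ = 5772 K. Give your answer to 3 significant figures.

1.73×10^6 solar luminosities

L/L_☉ = (R/R_☉)² (T/T_☉)⁴ = (29.0)² × (38900/5772)⁴
       = 841.0 × (6.739)⁴ = 841.0 × 2063 = 1.735×10^6.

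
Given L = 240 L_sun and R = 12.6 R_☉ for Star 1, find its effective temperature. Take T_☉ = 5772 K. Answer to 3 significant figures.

T/T_☉ = (L/L_☉)^(1/4) / (R/R_☉)^(1/2)
T = 5772 × (240)^(1/4) / √(12.6) = 5772 × 3.936 / 3.550 = 6400 K.

6.40×10^3 K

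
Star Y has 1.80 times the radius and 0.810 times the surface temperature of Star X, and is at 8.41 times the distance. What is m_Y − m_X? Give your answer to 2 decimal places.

L_Y/L_X = (1.80)²(0.810)⁴ = 1.395.
F_Y/F_X = (L_Y/L_X)/(d_Y/d_X)² = 1.395/70.73 = 0.01972.
m_Y − m_X = −2.5 log₁₀(0.01972) = 4.26.

4.26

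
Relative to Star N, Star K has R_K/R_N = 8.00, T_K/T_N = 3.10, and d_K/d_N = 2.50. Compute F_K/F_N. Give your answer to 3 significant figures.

L_K/L_N = (R_K/R_N)²(T_K/T_N)⁴ = (8.00)² × (3.10)⁴ = 5911.
F_K/F_N = (L_K/L_N)/(d_K/d_N)² = 5911 / (2.50)² = 945.7.

946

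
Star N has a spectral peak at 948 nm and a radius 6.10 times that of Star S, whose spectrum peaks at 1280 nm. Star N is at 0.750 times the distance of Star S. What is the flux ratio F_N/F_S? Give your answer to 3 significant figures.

Wien's law: T_N/T_S = λ_S/λ_N = 1280/948 = 1.350.
L_N/L_S = (R_N/R_S)²(T_N/T_S)⁴ = (6.10)²(1.350)⁴ = 123.7.
F_N/F_S = (L_N/L_S)/(d_N/d_S)² = 123.7/(0.750)² = 219.9.

220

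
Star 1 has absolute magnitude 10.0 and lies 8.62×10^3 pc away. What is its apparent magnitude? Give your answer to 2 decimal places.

24.68

m = M + 5 log₁₀(d/10 pc) = 10.0 + 5 log₁₀(8.62×10^3/10)
  = 10.0 + 5 × 2.936 = 10.0 + 14.68 = 24.68.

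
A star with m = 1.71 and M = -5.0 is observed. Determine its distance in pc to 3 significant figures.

m − M = 5 log₁₀(d/10 pc)
1.71 − (-5.0) = 6.71 = 5 log₁₀(d/10)
d = 10 × 10^(6.71/5) = 10 × 10^1.342 = 219.8 pc.

220 pc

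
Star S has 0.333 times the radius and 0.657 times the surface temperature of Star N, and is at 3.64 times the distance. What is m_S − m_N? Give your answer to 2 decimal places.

L_S/L_N = (0.333)²(0.657)⁴ = 0.02066.
F_S/F_N = (L_S/L_N)/(d_S/d_N)² = 0.02066/13.25 = 0.001559.
m_S − m_N = −2.5 log₁₀(0.001559) = 7.02.

7.02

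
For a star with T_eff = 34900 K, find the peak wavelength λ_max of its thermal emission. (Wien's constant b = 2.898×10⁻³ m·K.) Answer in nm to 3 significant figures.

λ_max = b/T = 2.898×10⁻³ / 34900 = 8.30×10^-8 m = 83.04 nm.

83.0 nm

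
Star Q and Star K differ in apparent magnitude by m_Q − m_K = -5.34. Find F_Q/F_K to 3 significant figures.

F_Q/F_K = 10^(−(m_Q − m_K)/2.5) = 10^(5.34/2.5) = 10^2.136 = 136.8.

137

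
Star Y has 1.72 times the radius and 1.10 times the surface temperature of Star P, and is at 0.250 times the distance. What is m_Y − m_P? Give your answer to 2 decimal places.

L_Y/L_P = (1.72)²(1.10)⁴ = 4.331.
F_Y/F_P = (L_Y/L_P)/(d_Y/d_P)² = 4.331/0.06250 = 69.30.
m_Y − m_P = −2.5 log₁₀(69.30) = -4.60.

-4.60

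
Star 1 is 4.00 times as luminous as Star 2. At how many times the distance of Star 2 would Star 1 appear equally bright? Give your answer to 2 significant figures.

2.0

Equal flux requires L_1/d_1² = L_2/d_2², so d_1/d_2 = √(L_1/L_2)
= √(4.00) = 2.000.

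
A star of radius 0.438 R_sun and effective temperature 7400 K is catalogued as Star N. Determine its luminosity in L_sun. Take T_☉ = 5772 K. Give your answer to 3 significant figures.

0.518 L_sun

L/L_☉ = (R/R_☉)² (T/T_☉)⁴ = (0.438)² × (7400/5772)⁴
       = 0.1918 × (1.282)⁴ = 0.1918 × 2.702 = 0.5183.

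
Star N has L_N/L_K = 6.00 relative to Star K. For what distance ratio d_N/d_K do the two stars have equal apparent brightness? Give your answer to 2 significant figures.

Equal flux requires L_N/d_N² = L_K/d_K², so d_N/d_K = √(L_N/L_K)
= √(6.00) = 2.449.

2.4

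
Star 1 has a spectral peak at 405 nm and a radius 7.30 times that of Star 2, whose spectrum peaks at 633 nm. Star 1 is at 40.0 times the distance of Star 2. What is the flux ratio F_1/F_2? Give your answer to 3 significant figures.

Wien's law: T_1/T_2 = λ_2/λ_1 = 633/405 = 1.563.
L_1/L_2 = (R_1/R_2)²(T_1/T_2)⁴ = (7.30)²(1.563)⁴ = 318.0.
F_1/F_2 = (L_1/L_2)/(d_1/d_2)² = 318.0/(40.0)² = 0.1988.

0.199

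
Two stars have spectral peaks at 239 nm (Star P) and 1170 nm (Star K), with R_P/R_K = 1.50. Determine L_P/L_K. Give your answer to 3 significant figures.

1.29×10^3

Wien's law gives T ∝ 1/λ_max, so T_P/T_K = λ_K/λ_P = 1170/239 = 4.895.
Then L ∝ R²T⁴ gives L_P/L_K = (1.50)² × (4.895)⁴ = 2.250 × 574.3 = 1292.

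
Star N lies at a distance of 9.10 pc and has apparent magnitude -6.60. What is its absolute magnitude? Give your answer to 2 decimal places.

-6.40

M = m − 5 log₁₀(d/10 pc) = -6.60 − 5 log₁₀(9.10/10)
  = -6.60 − 5 × -0.041 = -6.60 − -0.20 = -6.40.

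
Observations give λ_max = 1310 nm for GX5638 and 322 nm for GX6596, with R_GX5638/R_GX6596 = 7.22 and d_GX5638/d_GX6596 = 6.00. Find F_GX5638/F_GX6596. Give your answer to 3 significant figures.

Wien's law: T_GX5638/T_GX6596 = λ_GX6596/λ_GX5638 = 322/1310 = 0.2458.
L_GX5638/L_GX6596 = (R_GX5638/R_GX6596)²(T_GX5638/T_GX6596)⁴ = (7.22)²(0.2458)⁴ = 0.1903.
F_GX5638/F_GX6596 = (L_GX5638/L_GX6596)/(d_GX5638/d_GX6596)² = 0.1903/(6.00)² = 0.005286.

0.00529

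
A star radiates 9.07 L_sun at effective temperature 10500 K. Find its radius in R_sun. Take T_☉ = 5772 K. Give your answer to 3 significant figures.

R/R_☉ = √(L/L_☉) / (T/T_☉)² = √(9.07) / (1.819)²
       = 3.012 / 3.309 = 0.9101.

0.910 R_sun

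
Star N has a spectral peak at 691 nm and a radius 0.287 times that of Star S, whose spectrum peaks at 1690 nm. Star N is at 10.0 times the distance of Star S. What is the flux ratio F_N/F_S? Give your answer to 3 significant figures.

0.0295

Wien's law: T_N/T_S = λ_S/λ_N = 1690/691 = 2.446.
L_N/L_S = (R_N/R_S)²(T_N/T_S)⁴ = (0.287)²(2.446)⁴ = 2.947.
F_N/F_S = (L_N/L_S)/(d_N/d_S)² = 2.947/(10.0)² = 0.02947.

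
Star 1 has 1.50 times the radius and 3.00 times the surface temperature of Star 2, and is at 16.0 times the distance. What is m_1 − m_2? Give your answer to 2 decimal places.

L_1/L_2 = (1.50)²(3.00)⁴ = 182.2.
F_1/F_2 = (L_1/L_2)/(d_1/d_2)² = 182.2/256.0 = 0.7119.
m_1 − m_2 = −2.5 log₁₀(0.7119) = 0.37.

0.37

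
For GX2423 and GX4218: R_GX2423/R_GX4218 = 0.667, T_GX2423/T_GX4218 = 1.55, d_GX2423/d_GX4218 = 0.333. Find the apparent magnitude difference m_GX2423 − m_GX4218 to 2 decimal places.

L_GX2423/L_GX4218 = (0.667)²(1.55)⁴ = 2.568.
F_GX2423/F_GX4218 = (L_GX2423/L_GX4218)/(d_GX2423/d_GX4218)² = 2.568/0.1109 = 23.16.
m_GX2423 − m_GX4218 = −2.5 log₁₀(23.16) = -3.41.

-3.41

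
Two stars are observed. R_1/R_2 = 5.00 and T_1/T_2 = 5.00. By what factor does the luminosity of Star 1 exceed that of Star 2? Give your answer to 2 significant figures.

From the Stefan–Boltzmann law, L ∝ R²T⁴, so
L_1/L_2 = (R_1/R_2)² (T_1/T_2)⁴ = (5.00)² × (5.00)⁴ = 25.00 × 625.0 = 1.562×10^4.

1.6×10^4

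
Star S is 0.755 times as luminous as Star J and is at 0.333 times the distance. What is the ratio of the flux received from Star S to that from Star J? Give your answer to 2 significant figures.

6.8

F = L/(4πd²), so F_S/F_J = (L_S/L_J) / (d_S/d_J)²
= 0.755 / (0.333)² = 0.755 / 0.1109 = 6.809.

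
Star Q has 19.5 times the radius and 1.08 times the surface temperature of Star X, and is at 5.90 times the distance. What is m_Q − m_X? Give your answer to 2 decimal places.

-2.93

L_Q/L_X = (19.5)²(1.08)⁴ = 517.3.
F_Q/F_X = (L_Q/L_X)/(d_Q/d_X)² = 517.3/34.81 = 14.86.
m_Q − m_X = −2.5 log₁₀(14.86) = -2.93.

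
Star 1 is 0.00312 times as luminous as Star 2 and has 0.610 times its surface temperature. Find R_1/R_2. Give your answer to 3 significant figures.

0.150

L ∝ R²T⁴ gives R ∝ √L / T², so
R_1/R_2 = √(0.00312) / (0.610)² = 0.05586 / 0.3721 = 0.1501.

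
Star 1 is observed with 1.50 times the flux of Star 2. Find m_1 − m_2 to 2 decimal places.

m_1 − m_2 = −2.5 log₁₀(F_1/F_2) = −2.5 log₁₀(1.50) = −2.5 × (0.176) = -0.440.

-0.44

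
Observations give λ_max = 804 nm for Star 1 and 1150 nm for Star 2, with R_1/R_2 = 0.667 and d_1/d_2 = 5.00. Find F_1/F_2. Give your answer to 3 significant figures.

0.0745

Wien's law: T_1/T_2 = λ_2/λ_1 = 1150/804 = 1.430.
L_1/L_2 = (R_1/R_2)²(T_1/T_2)⁴ = (0.667)²(1.430)⁴ = 1.862.
F_1/F_2 = (L_1/L_2)/(d_1/d_2)² = 1.862/(5.00)² = 0.07449.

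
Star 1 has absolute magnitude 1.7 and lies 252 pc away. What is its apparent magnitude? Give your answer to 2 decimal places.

m = M + 5 log₁₀(d/10 pc) = 1.7 + 5 log₁₀(252/10)
  = 1.7 + 5 × 1.401 = 1.7 + 7.01 = 8.71.

8.71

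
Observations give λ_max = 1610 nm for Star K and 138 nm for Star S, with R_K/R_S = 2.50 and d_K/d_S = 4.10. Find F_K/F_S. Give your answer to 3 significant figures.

2.01×10^-5

Wien's law: T_K/T_S = λ_S/λ_K = 138/1610 = 0.08571.
L_K/L_S = (R_K/R_S)²(T_K/T_S)⁴ = (2.50)²(0.08571)⁴ = 3.374×10^-4.
F_K/F_S = (L_K/L_S)/(d_K/d_S)² = 3.374×10^-4/(4.10)² = 2.007×10^-5.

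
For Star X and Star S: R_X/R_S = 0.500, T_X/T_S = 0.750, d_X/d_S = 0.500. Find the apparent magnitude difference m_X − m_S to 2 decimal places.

L_X/L_S = (0.500)²(0.750)⁴ = 0.07910.
F_X/F_S = (L_X/L_S)/(d_X/d_S)² = 0.07910/0.2500 = 0.3164.
m_X − m_S = −2.5 log₁₀(0.3164) = 1.25.

1.25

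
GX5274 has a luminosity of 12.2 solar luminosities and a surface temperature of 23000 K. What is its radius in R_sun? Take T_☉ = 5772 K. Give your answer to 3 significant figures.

R/R_☉ = √(L/L_☉) / (T/T_☉)² = √(12.2) / (3.985)²
       = 3.493 / 15.88 = 0.2200.

0.220 R_sun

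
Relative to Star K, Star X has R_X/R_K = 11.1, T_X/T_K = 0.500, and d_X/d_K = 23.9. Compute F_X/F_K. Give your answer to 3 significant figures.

L_X/L_K = (R_X/R_K)²(T_X/T_K)⁴ = (11.1)² × (0.500)⁴ = 7.701.
F_X/F_K = (L_X/L_K)/(d_X/d_K)² = 7.701 / (23.9)² = 0.01348.

0.0135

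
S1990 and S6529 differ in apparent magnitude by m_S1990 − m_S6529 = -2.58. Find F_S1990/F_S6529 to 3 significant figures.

F_S1990/F_S6529 = 10^(−(m_S1990 − m_S6529)/2.5) = 10^(2.58/2.5) = 10^1.032 = 10.76.

10.8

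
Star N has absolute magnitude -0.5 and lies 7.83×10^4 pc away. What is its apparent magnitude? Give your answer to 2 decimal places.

m = M + 5 log₁₀(d/10 pc) = -0.5 + 5 log₁₀(7.83×10^4/10)
  = -0.5 + 5 × 3.894 = -0.5 + 19.47 = 18.97.

18.97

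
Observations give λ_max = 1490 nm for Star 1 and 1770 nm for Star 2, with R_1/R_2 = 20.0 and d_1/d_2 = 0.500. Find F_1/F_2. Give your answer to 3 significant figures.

3.19×10^3

Wien's law: T_1/T_2 = λ_2/λ_1 = 1770/1490 = 1.188.
L_1/L_2 = (R_1/R_2)²(T_1/T_2)⁴ = (20.0)²(1.188)⁴ = 796.5.
F_1/F_2 = (L_1/L_2)/(d_1/d_2)² = 796.5/(0.500)² = 3186.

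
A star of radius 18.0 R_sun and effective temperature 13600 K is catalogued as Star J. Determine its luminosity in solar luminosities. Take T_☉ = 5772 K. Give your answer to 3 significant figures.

L/L_☉ = (R/R_☉)² (T/T_☉)⁴ = (18.0)² × (13600/5772)⁴
       = 324.0 × (2.356)⁴ = 324.0 × 30.82 = 9986.

9.99×10^3 solar luminosities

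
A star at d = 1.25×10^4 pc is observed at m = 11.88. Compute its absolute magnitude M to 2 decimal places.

M = m − 5 log₁₀(d/10 pc) = 11.88 − 5 log₁₀(1.25×10^4/10)
  = 11.88 − 5 × 3.097 = 11.88 − 15.48 = -3.60.

-3.60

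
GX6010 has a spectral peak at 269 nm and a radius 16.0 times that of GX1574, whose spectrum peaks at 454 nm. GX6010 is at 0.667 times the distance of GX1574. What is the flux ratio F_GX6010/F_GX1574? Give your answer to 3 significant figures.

4.67×10^3

Wien's law: T_GX6010/T_GX1574 = λ_GX1574/λ_GX6010 = 454/269 = 1.688.
L_GX6010/L_GX1574 = (R_GX6010/R_GX1574)²(T_GX6010/T_GX1574)⁴ = (16.0)²(1.688)⁴ = 2077.
F_GX6010/F_GX1574 = (L_GX6010/L_GX1574)/(d_GX6010/d_GX1574)² = 2077/(0.667)² = 4669.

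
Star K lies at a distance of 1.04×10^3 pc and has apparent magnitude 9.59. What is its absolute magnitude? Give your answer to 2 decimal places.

-0.50

M = m − 5 log₁₀(d/10 pc) = 9.59 − 5 log₁₀(1.04×10^3/10)
  = 9.59 − 5 × 2.017 = 9.59 − 10.09 = -0.50.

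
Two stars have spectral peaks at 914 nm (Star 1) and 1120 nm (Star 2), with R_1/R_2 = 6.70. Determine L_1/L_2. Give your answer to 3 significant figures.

101

Wien's law gives T ∝ 1/λ_max, so T_1/T_2 = λ_2/λ_1 = 1120/914 = 1.225.
Then L ∝ R²T⁴ gives L_1/L_2 = (6.70)² × (1.225)⁴ = 44.89 × 2.255 = 101.2.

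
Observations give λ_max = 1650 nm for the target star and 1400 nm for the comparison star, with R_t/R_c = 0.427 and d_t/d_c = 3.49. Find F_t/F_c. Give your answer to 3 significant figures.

Wien's law: T_t/T_c = λ_c/λ_t = 1400/1650 = 0.8485.
L_t/L_c = (R_t/R_c)²(T_t/T_c)⁴ = (0.427)²(0.8485)⁴ = 0.09450.
F_t/F_c = (L_t/L_c)/(d_t/d_c)² = 0.09450/(3.49)² = 0.007759.

0.00776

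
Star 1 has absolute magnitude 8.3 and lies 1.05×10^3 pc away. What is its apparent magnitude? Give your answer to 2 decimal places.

m = M + 5 log₁₀(d/10 pc) = 8.3 + 5 log₁₀(1.05×10^3/10)
  = 8.3 + 5 × 2.021 = 8.3 + 10.11 = 18.41.

18.41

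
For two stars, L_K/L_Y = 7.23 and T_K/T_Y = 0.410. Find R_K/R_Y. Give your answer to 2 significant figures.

L ∝ R²T⁴ gives R ∝ √L / T², so
R_K/R_Y = √(7.23) / (0.410)² = 2.689 / 0.1681 = 16.00.

16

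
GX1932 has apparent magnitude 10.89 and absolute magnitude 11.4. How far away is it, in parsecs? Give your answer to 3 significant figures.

m − M = 5 log₁₀(d/10 pc)
10.89 − (11.4) = -0.51 = 5 log₁₀(d/10)
d = 10 × 10^(-0.51/5) = 10 × 10^-0.102 = 7.907 pc.

7.91 pc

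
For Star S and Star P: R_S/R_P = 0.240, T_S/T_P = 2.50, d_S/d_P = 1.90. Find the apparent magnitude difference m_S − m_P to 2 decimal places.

0.51

L_S/L_P = (0.240)²(2.50)⁴ = 2.250.
F_S/F_P = (L_S/L_P)/(d_S/d_P)² = 2.250/3.610 = 0.6233.
m_S − m_P = −2.5 log₁₀(0.6233) = 0.51.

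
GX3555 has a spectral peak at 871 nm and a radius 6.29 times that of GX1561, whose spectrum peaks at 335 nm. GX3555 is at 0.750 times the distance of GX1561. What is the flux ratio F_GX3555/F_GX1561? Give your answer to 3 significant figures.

1.54

Wien's law: T_GX3555/T_GX1561 = λ_GX1561/λ_GX3555 = 335/871 = 0.3846.
L_GX3555/L_GX1561 = (R_GX3555/R_GX1561)²(T_GX3555/T_GX1561)⁴ = (6.29)²(0.3846)⁴ = 0.8658.
F_GX3555/F_GX1561 = (L_GX3555/L_GX1561)/(d_GX3555/d_GX1561)² = 0.8658/(0.750)² = 1.539.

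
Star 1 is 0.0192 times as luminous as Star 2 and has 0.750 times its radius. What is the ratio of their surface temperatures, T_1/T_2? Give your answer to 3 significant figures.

0.430

L ∝ R²T⁴ gives T ∝ (L/R²)^(1/4), so
T_1/T_2 = (0.0192 / 0.750²)^(1/4) = (0.03413)^(1/4) = 0.4298.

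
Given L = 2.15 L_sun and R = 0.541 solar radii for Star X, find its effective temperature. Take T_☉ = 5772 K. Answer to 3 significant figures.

9.50×10^3 K

T/T_☉ = (L/L_☉)^(1/4) / (R/R_☉)^(1/2)
T = 5772 × (2.15)^(1/4) / √(0.541) = 5772 × 1.211 / 0.7355 = 9502 K.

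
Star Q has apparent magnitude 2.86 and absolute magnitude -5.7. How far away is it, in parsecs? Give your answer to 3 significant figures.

515 pc

m − M = 5 log₁₀(d/10 pc)
2.86 − (-5.7) = 8.56 = 5 log₁₀(d/10)
d = 10 × 10^(8.56/5) = 10 × 10^1.712 = 515.2 pc.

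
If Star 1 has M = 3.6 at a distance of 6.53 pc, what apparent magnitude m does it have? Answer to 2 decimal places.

m = M + 5 log₁₀(d/10 pc) = 3.6 + 5 log₁₀(6.53/10)
  = 3.6 + 5 × -0.185 = 3.6 + -0.93 = 2.67.

2.67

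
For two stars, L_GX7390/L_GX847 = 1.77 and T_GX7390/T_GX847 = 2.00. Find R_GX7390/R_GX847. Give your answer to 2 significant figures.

L ∝ R²T⁴ gives R ∝ √L / T², so
R_GX7390/R_GX847 = √(1.77) / (2.00)² = 1.330 / 4.000 = 0.3326.

0.33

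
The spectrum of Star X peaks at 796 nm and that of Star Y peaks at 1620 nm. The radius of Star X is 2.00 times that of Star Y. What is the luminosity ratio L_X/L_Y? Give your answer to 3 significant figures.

Wien's law gives T ∝ 1/λ_max, so T_X/T_Y = λ_Y/λ_X = 1620/796 = 2.035.
Then L ∝ R²T⁴ gives L_X/L_Y = (2.00)² × (2.035)⁴ = 4.000 × 17.16 = 68.62.

68.6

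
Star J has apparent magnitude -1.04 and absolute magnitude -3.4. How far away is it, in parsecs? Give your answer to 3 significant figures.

m − M = 5 log₁₀(d/10 pc)
-1.04 − (-3.4) = 2.36 = 5 log₁₀(d/10)
d = 10 × 10^(2.36/5) = 10 × 10^0.472 = 29.65 pc.

29.6 pc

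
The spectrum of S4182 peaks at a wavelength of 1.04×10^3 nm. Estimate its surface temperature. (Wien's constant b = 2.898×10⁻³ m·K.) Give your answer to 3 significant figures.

2.79×10^3 K

T = b/λ_max = 2.898×10⁻³ / (1.04×10^3×10⁻⁹) = 2787 K.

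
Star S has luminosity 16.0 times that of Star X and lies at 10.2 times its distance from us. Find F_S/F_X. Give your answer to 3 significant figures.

0.154

F = L/(4πd²), so F_S/F_X = (L_S/L_X) / (d_S/d_X)²
= 16.0 / (10.2)² = 16.0 / 104.0 = 0.1538.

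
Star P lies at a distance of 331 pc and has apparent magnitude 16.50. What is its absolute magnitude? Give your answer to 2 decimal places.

8.90

M = m − 5 log₁₀(d/10 pc) = 16.50 − 5 log₁₀(331/10)
  = 16.50 − 5 × 1.520 = 16.50 − 7.60 = 8.90.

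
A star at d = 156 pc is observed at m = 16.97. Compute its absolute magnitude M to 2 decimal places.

M = m − 5 log₁₀(d/10 pc) = 16.97 − 5 log₁₀(156/10)
  = 16.97 − 5 × 1.193 = 16.97 − 5.97 = 11.00.

11.00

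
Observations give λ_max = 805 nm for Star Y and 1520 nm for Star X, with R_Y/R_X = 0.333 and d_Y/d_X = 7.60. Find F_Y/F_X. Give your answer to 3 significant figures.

0.0244

Wien's law: T_Y/T_X = λ_X/λ_Y = 1520/805 = 1.888.
L_Y/L_X = (R_Y/R_X)²(T_Y/T_X)⁴ = (0.333)²(1.888)⁴ = 1.410.
F_Y/F_X = (L_Y/L_X)/(d_Y/d_X)² = 1.410/(7.60)² = 0.02440.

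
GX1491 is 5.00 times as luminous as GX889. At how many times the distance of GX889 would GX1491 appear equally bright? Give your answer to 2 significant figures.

Equal flux requires L_GX1491/d_GX1491² = L_GX889/d_GX889², so d_GX1491/d_GX889 = √(L_GX1491/L_GX889)
= √(5.00) = 2.236.

2.2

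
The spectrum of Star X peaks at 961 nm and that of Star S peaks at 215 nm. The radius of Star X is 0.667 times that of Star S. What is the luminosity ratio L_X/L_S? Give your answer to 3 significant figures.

Wien's law gives T ∝ 1/λ_max, so T_X/T_S = λ_S/λ_X = 215/961 = 0.2237.
Then L ∝ R²T⁴ gives L_X/L_S = (0.667)² × (0.2237)⁴ = 0.4449 × 0.002505 = 0.001115.

0.00111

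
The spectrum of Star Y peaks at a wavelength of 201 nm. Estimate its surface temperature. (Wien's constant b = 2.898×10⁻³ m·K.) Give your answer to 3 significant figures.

T = b/λ_max = 2.898×10⁻³ / (201×10⁻⁹) = 1.442×10^4 K.

1.44×10^4 K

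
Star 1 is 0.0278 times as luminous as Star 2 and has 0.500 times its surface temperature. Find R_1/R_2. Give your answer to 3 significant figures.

0.667

L ∝ R²T⁴ gives R ∝ √L / T², so
R_1/R_2 = √(0.0278) / (0.500)² = 0.1667 / 0.2500 = 0.6669.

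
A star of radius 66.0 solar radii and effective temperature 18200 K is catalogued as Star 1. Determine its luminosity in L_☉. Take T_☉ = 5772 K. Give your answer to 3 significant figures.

L/L_☉ = (R/R_☉)² (T/T_☉)⁴ = (66.0)² × (18200/5772)⁴
       = 4356 × (3.153)⁴ = 4356 × 98.85 = 4.306×10^5.

4.31×10^5 L_☉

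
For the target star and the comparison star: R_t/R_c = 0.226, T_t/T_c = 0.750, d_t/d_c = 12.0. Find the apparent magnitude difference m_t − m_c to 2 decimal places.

L_t/L_c = (0.226)²(0.750)⁴ = 0.01616.
F_t/F_c = (L_t/L_c)/(d_t/d_c)² = 0.01616/144.0 = 1.122×10^-4.
m_t − m_c = −2.5 log₁₀(1.122×10^-4) = 9.87.

9.87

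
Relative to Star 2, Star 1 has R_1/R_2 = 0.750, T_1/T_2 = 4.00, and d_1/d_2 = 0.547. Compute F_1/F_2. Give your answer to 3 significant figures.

481

L_1/L_2 = (R_1/R_2)²(T_1/T_2)⁴ = (0.750)² × (4.00)⁴ = 144.0.
F_1/F_2 = (L_1/L_2)/(d_1/d_2)² = 144.0 / (0.547)² = 481.3.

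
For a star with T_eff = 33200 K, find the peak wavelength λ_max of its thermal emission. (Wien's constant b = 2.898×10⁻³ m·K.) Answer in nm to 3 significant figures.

87.3 nm

λ_max = b/T = 2.898×10⁻³ / 33200 = 8.73×10^-8 m = 87.29 nm.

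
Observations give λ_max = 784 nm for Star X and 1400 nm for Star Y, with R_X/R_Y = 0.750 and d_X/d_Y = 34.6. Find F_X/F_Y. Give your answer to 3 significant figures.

Wien's law: T_X/T_Y = λ_Y/λ_X = 1400/784 = 1.786.
L_X/L_Y = (R_X/R_Y)²(T_X/T_Y)⁴ = (0.750)²(1.786)⁴ = 5.720.
F_X/F_Y = (L_X/L_Y)/(d_X/d_Y)² = 5.720/(34.6)² = 0.004778.

0.00478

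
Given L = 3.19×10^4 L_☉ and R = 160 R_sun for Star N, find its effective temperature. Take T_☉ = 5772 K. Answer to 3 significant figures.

6.10×10^3 K

T/T_☉ = (L/L_☉)^(1/4) / (R/R_☉)^(1/2)
T = 5772 × (3.19×10^4)^(1/4) / √(160) = 5772 × 13.36 / 12.65 = 6098 K.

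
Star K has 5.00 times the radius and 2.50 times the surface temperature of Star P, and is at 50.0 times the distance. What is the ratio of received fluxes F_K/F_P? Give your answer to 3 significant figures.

L_K/L_P = (R_K/R_P)²(T_K/T_P)⁴ = (5.00)² × (2.50)⁴ = 976.6.
F_K/F_P = (L_K/L_P)/(d_K/d_P)² = 976.6 / (50.0)² = 0.3906.

0.391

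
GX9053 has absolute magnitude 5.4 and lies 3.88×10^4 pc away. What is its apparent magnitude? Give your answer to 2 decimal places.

23.34

m = M + 5 log₁₀(d/10 pc) = 5.4 + 5 log₁₀(3.88×10^4/10)
  = 5.4 + 5 × 3.589 = 5.4 + 17.94 = 23.34.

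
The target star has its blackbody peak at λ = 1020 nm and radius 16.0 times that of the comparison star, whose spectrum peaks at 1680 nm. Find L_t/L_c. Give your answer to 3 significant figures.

Wien's law gives T ∝ 1/λ_max, so T_t/T_c = λ_c/λ_t = 1680/1020 = 1.647.
Then L ∝ R²T⁴ gives L_t/L_c = (16.0)² × (1.647)⁴ = 256.0 × 7.359 = 1884.

1.88×10^3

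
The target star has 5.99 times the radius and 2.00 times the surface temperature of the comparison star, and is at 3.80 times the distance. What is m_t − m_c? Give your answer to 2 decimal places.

-4.00

L_t/L_c = (5.99)²(2.00)⁴ = 574.1.
F_t/F_c = (L_t/L_c)/(d_t/d_c)² = 574.1/14.44 = 39.76.
m_t − m_c = −2.5 log₁₀(39.76) = -4.00.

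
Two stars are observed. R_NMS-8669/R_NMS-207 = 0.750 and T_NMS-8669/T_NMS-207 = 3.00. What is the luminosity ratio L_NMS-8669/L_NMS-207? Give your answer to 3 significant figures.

From the Stefan–Boltzmann law, L ∝ R²T⁴, so
L_NMS-8669/L_NMS-207 = (R_NMS-8669/R_NMS-207)² (T_NMS-8669/T_NMS-207)⁴ = (0.750)² × (3.00)⁴ = 0.5625 × 81.00 = 45.56.

45.6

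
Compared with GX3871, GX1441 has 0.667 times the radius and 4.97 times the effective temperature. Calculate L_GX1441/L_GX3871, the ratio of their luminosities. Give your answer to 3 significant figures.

From the Stefan–Boltzmann law, L ∝ R²T⁴, so
L_GX1441/L_GX3871 = (R_GX1441/R_GX3871)² (T_GX1441/T_GX3871)⁴ = (0.667)² × (4.97)⁴ = 0.4449 × 610.1 = 271.4.

271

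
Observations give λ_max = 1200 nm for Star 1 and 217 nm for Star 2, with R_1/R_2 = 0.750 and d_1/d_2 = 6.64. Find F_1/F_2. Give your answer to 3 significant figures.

1.36×10^-5

Wien's law: T_1/T_2 = λ_2/λ_1 = 217/1200 = 0.1808.
L_1/L_2 = (R_1/R_2)²(T_1/T_2)⁴ = (0.750)²(0.1808)⁴ = 6.015×10^-4.
F_1/F_2 = (L_1/L_2)/(d_1/d_2)² = 6.015×10^-4/(6.64)² = 1.364×10^-5.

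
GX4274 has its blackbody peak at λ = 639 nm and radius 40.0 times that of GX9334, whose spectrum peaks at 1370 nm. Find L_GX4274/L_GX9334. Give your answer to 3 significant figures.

Wien's law gives T ∝ 1/λ_max, so T_GX4274/T_GX9334 = λ_GX9334/λ_GX4274 = 1370/639 = 2.144.
Then L ∝ R²T⁴ gives L_GX4274/L_GX9334 = (40.0)² × (2.144)⁴ = 1600 × 21.13 = 3.381×10^4.

3.38×10^4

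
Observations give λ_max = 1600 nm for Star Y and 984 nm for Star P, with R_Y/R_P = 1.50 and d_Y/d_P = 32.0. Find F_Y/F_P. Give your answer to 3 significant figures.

Wien's law: T_Y/T_P = λ_P/λ_Y = 984/1600 = 0.6150.
L_Y/L_P = (R_Y/R_P)²(T_Y/T_P)⁴ = (1.50)²(0.6150)⁴ = 0.3219.
F_Y/F_P = (L_Y/L_P)/(d_Y/d_P)² = 0.3219/(32.0)² = 3.143×10^-4.

3.14×10^-4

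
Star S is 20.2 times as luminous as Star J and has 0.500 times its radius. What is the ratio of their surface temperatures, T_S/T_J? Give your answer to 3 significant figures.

3.00

L ∝ R²T⁴ gives T ∝ (L/R²)^(1/4), so
T_S/T_J = (20.2 / 0.500²)^(1/4) = (80.80)^(1/4) = 2.998.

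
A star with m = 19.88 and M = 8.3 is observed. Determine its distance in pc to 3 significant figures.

m − M = 5 log₁₀(d/10 pc)
19.88 − (8.3) = 11.58 = 5 log₁₀(d/10)
d = 10 × 10^(11.58/5) = 10 × 10^2.316 = 2070 pc.

2.07×10^3 pc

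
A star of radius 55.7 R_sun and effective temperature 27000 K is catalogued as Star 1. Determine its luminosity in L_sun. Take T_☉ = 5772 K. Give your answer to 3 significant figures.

L/L_☉ = (R/R_☉)² (T/T_☉)⁴ = (55.7)² × (27000/5772)⁴
       = 3102 × (4.678)⁴ = 3102 × 478.8 = 1.485×10^6.

1.49×10^6 L_sun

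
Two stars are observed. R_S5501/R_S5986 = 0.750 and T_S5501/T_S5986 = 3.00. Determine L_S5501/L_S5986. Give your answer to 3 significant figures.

45.6

From the Stefan–Boltzmann law, L ∝ R²T⁴, so
L_S5501/L_S5986 = (R_S5501/R_S5986)² (T_S5501/T_S5986)⁴ = (0.750)² × (3.00)⁴ = 0.5625 × 81.00 = 45.56.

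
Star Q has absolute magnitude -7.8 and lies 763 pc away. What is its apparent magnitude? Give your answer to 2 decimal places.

m = M + 5 log₁₀(d/10 pc) = -7.8 + 5 log₁₀(763/10)
  = -7.8 + 5 × 1.883 = -7.8 + 9.41 = 1.61.

1.61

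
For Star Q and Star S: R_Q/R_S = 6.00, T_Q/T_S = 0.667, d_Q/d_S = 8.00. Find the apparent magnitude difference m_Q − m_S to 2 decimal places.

2.38

L_Q/L_S = (6.00)²(0.667)⁴ = 7.125.
F_Q/F_S = (L_Q/L_S)/(d_Q/d_S)² = 7.125/64.00 = 0.1113.
m_Q − m_S = −2.5 log₁₀(0.1113) = 2.38.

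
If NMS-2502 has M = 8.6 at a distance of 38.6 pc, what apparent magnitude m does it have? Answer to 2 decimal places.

m = M + 5 log₁₀(d/10 pc) = 8.6 + 5 log₁₀(38.6/10)
  = 8.6 + 5 × 0.587 = 8.6 + 2.93 = 11.53.

11.53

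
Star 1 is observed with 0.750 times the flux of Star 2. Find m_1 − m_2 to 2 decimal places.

0.31

m_1 − m_2 = −2.5 log₁₀(F_1/F_2) = −2.5 log₁₀(0.750) = −2.5 × (-0.125) = 0.312.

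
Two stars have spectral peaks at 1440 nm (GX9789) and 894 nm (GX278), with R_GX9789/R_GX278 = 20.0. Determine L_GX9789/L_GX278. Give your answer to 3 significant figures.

Wien's law gives T ∝ 1/λ_max, so T_GX9789/T_GX278 = λ_GX278/λ_GX9789 = 894/1440 = 0.6208.
Then L ∝ R²T⁴ gives L_GX9789/L_GX278 = (20.0)² × (0.6208)⁴ = 400.0 × 0.1486 = 59.42.

59.4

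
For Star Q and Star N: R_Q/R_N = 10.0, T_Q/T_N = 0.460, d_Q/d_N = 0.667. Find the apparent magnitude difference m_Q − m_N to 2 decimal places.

-2.51

L_Q/L_N = (10.0)²(0.460)⁴ = 4.477.
F_Q/F_N = (L_Q/L_N)/(d_Q/d_N)² = 4.477/0.4449 = 10.06.
m_Q − m_N = −2.5 log₁₀(10.06) = -2.51.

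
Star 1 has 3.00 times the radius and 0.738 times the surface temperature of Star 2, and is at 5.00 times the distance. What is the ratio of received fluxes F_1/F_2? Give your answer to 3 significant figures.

L_1/L_2 = (R_1/R_2)²(T_1/T_2)⁴ = (3.00)² × (0.738)⁴ = 2.670.
F_1/F_2 = (L_1/L_2)/(d_1/d_2)² = 2.670 / (5.00)² = 0.1068.

0.107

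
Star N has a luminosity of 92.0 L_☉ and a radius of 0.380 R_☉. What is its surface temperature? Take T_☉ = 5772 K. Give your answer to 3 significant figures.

2.90×10^4 K

T/T_☉ = (L/L_☉)^(1/4) / (R/R_☉)^(1/2)
T = 5772 × (92.0)^(1/4) / √(0.380) = 5772 × 3.097 / 0.6164 = 2.900×10^4 K.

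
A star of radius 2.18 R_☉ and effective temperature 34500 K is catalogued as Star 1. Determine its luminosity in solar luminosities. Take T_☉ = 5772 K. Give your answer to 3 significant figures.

L/L_☉ = (R/R_☉)² (T/T_☉)⁴ = (2.18)² × (34500/5772)⁴
       = 4.752 × (5.977)⁴ = 4.752 × 1276 = 6066.

6.07×10^3 solar luminosities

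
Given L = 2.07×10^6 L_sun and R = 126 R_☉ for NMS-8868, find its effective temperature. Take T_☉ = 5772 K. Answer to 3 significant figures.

1.95×10^4 K

T/T_☉ = (L/L_☉)^(1/4) / (R/R_☉)^(1/2)
T = 5772 × (2.07×10^6)^(1/4) / √(126) = 5772 × 37.93 / 11.22 = 1.950×10^4 K.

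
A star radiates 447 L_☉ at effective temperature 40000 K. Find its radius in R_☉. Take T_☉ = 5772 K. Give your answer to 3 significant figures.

0.440 R_☉

R/R_☉ = √(L/L_☉) / (T/T_☉)² = √(447) / (6.930)²
       = 21.14 / 48.02 = 0.4402.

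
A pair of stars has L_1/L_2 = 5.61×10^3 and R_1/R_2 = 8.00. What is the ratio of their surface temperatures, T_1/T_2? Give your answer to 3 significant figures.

3.06

L ∝ R²T⁴ gives T ∝ (L/R²)^(1/4), so
T_1/T_2 = (5.61×10^3 / 8.00²)^(1/4) = (87.66)^(1/4) = 3.060.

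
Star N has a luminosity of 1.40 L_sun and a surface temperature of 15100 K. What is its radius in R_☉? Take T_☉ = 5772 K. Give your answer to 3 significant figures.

0.173 R_☉

R/R_☉ = √(L/L_☉) / (T/T_☉)² = √(1.40) / (2.616)²
       = 1.183 / 6.844 = 0.1729.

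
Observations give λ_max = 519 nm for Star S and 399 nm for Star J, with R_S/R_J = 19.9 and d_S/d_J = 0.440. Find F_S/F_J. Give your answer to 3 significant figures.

Wien's law: T_S/T_J = λ_J/λ_S = 399/519 = 0.7688.
L_S/L_J = (R_S/R_J)²(T_S/T_J)⁴ = (19.9)²(0.7688)⁴ = 138.3.
F_S/F_J = (L_S/L_J)/(d_S/d_J)² = 138.3/(0.440)² = 714.5.

715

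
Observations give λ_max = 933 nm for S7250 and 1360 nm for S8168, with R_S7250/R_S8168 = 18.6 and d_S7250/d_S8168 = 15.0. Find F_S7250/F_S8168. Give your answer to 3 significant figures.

Wien's law: T_S7250/T_S8168 = λ_S8168/λ_S7250 = 1360/933 = 1.458.
L_S7250/L_S8168 = (R_S7250/R_S8168)²(T_S7250/T_S8168)⁴ = (18.6)²(1.458)⁴ = 1562.
F_S7250/F_S8168 = (L_S7250/L_S8168)/(d_S7250/d_S8168)² = 1562/(15.0)² = 6.942.

6.94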